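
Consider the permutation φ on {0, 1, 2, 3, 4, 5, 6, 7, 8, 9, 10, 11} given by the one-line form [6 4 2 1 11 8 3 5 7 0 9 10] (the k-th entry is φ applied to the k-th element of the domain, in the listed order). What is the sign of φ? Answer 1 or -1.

In disjoint-cycle form the cycle lengths are 8, 3, 1.
A cycle is odd iff its length is even; φ has 1 even-length cycle, so sgn(φ) = (−1)^1 and φ is odd.

-1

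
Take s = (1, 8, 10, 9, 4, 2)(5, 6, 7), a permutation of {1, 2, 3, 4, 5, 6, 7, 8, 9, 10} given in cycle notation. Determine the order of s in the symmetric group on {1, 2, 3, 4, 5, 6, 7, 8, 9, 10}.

The disjoint cycles have lengths 6, 3, 1.
Since disjoint cycles commute, ord(s) = lcm(6, 3) = 6.

6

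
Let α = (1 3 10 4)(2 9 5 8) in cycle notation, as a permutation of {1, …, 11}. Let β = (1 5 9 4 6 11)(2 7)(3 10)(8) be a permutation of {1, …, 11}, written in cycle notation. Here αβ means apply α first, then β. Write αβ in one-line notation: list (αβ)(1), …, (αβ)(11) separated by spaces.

10 4 3 5 8 11 2 7 9 6 1

(αβ)(x) = β(α(x)). Computing each image: β(α(1)) = β(3) = 10, β(α(2)) = β(9) = 4, β(α(3)) = β(10) = 3, β(α(4)) = β(1) = 5, β(α(5)) = β(8) = 8, β(α(6)) = β(6) = 11, β(α(7)) = β(7) = 2, β(α(8)) = β(2) = 7, β(α(9)) = β(5) = 9, β(α(10)) = β(4) = 6, β(α(11)) = β(11) = 1.
Hence αβ = [10 4 3 5 8 11 2 7 9 6 1].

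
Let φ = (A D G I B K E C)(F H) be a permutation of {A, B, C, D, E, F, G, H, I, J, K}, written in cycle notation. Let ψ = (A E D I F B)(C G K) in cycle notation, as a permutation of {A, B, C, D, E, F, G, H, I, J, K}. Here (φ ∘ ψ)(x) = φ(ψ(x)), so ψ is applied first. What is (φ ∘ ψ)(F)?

K

First apply ψ: ψ(F) = B, then φ(B) = K. Thus (φ ∘ ψ)(F) = K.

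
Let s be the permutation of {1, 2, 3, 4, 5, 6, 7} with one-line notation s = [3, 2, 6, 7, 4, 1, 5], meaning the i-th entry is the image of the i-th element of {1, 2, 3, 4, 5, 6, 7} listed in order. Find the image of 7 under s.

7 is element number 7 of the domain, and entry number 7 of the one-line form is 5, so s(7) = 5.

5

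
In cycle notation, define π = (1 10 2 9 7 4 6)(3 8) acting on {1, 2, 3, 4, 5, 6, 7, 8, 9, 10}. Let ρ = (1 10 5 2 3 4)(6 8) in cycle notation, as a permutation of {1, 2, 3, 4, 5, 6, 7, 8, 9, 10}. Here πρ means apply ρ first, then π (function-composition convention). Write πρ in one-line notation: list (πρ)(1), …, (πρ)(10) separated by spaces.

2 8 6 10 9 3 4 1 7 5

Chase each element through ρ then π: 1 → 10 → 2; 2 → 3 → 8; 3 → 4 → 6; 4 → 1 → 10; 5 → 2 → 9; 6 → 8 → 3; 7 → 7 → 4; 8 → 6 → 1; 9 → 9 → 7; 10 → 5 → 5.
Collecting the images, πρ = [2 8 6 10 9 3 4 1 7 5].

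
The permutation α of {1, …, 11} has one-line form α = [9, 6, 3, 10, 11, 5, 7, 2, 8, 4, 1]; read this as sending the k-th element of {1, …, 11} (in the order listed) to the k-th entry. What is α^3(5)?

Tracing 5 → 11 → … returns to 5 after 7 steps, so 5 lies in a 7-cycle (1 9 8 2 6 5 11).
Advancing 3 steps from 5: 5 → 11 → 1 → 9.

9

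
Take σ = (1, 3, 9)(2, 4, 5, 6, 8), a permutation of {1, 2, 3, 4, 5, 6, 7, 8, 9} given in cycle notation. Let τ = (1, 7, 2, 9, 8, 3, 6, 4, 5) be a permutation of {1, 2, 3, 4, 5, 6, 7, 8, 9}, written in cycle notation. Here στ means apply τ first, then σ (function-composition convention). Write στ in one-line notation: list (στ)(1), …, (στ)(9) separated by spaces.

For each element, apply τ then σ: 1 → 7 → 7; 2 → 9 → 1; 3 → 6 → 8; 4 → 5 → 6; 5 → 1 → 3; 6 → 4 → 5; 7 → 2 → 4; 8 → 3 → 9; 9 → 8 → 2.
Collecting the images, στ = [7 1 8 6 3 5 4 9 2].

7 1 8 6 3 5 4 9 2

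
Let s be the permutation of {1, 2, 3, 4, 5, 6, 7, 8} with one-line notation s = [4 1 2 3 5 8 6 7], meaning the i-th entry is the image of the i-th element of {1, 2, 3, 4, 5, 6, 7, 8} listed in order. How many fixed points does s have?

The fixed points (elements with s(x) = x) are {5}, so there is 1.

1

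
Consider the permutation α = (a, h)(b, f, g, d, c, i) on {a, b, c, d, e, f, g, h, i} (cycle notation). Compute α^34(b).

c

b lies in the 6-cycle (b, f, g, d, c, i).
Since the cycle has length 6, α^34 acts on it the same as α^4 (34 mod 6 = 4).
Advancing 4 steps from b: b → f → g → d → c.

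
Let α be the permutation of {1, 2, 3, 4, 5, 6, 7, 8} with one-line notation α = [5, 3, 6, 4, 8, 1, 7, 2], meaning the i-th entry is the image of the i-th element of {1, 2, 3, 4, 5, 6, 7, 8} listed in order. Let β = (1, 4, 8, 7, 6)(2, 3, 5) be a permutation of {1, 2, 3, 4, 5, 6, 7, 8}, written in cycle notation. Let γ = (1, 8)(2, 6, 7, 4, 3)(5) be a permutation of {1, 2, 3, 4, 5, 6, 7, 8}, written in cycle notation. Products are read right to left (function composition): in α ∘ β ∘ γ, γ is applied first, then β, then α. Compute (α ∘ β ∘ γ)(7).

Chase 7: γ(7) = 4; β(4) = 8; α(8) = 2. Hence (α ∘ β ∘ γ)(7) = 2.

2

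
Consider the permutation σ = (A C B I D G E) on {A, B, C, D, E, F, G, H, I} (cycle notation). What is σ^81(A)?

A lies in the 7-cycle (A C B I D G E).
Since the cycle has length 7, σ^81 acts on it the same as σ^4 (81 mod 7 = 4).
Advancing 4 steps from A: A → C → B → I → D.

D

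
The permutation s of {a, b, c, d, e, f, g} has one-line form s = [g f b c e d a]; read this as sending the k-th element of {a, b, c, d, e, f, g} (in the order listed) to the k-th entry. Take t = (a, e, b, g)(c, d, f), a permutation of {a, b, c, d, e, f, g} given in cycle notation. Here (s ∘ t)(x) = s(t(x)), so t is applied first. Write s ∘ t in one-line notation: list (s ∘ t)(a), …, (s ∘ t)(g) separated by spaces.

e a c d f b g

Chase each element through t then s: a → e → e; b → g → a; c → d → c; d → f → d; e → b → f; f → c → b; g → a → g.
Collecting the images, s ∘ t = [e a c d f b g].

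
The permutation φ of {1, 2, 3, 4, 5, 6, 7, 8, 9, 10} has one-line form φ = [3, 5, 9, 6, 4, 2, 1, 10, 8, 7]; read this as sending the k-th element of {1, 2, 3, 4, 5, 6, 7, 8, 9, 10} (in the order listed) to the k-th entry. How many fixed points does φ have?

No element satisfies φ(x) = x, so there are 0 fixed points.

0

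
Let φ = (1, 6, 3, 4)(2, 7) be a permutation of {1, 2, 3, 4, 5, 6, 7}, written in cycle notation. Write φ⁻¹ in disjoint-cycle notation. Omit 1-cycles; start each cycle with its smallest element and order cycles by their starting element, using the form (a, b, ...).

(1, 4, 3, 6)(2, 7)

The inverse reverses each cycle.
Reversing each cycle of φ and rotating so the smallest element leads gives (1, 4, 3, 6)(2, 7).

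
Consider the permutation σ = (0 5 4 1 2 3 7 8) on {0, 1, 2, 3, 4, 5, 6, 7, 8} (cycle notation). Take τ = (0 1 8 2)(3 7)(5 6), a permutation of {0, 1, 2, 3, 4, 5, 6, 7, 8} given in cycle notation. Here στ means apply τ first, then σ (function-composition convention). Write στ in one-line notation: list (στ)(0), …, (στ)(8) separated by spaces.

For each element, apply τ then σ: 0 → 1 → 2; 1 → 8 → 0; 2 → 0 → 5; 3 → 7 → 8; 4 → 4 → 1; 5 → 6 → 6; 6 → 5 → 4; 7 → 3 → 7; 8 → 2 → 3.
Collecting the images, στ = [2 0 5 8 1 6 4 7 3].

2 0 5 8 1 6 4 7 3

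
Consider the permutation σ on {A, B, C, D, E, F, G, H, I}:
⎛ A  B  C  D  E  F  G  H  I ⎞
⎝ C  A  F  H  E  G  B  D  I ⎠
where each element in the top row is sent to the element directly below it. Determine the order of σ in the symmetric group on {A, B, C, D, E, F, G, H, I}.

10

Writing σ as disjoint cycles, the cycle lengths are 5, 2, 1, 1.
Since disjoint cycles commute, ord(σ) = lcm(5, 2) = 10.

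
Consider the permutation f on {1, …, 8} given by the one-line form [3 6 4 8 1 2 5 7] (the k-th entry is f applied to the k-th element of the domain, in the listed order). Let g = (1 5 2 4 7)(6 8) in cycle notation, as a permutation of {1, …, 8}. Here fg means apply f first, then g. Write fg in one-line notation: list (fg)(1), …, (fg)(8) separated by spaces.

(fg)(x) = g(f(x)). Computing each image: g(f(1)) = g(3) = 3, g(f(2)) = g(6) = 8, g(f(3)) = g(4) = 7, g(f(4)) = g(8) = 6, g(f(5)) = g(1) = 5, g(f(6)) = g(2) = 4, g(f(7)) = g(5) = 2, g(f(8)) = g(7) = 1.
Hence fg = [3 8 7 6 5 4 2 1].

3 8 7 6 5 4 2 1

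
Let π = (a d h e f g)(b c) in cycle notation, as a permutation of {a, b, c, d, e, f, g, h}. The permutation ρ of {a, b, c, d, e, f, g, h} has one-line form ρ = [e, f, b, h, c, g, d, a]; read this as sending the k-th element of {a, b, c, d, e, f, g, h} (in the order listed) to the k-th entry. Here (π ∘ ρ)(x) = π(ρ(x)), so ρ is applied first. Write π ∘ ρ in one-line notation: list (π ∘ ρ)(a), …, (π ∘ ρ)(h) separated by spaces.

f g c e b a h d

Chase each element through ρ then π: a → e → f; b → f → g; c → b → c; d → h → e; e → c → b; f → g → a; g → d → h; h → a → d.
So π ∘ ρ in one-line form is f g c e b a h d.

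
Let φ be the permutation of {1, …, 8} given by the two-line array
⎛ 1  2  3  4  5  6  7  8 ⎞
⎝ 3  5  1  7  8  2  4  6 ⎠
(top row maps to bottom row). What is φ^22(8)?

2

Tracing 8 → 6 → … returns to 8 after 4 steps, so 8 lies in a 4-cycle (2 5 8 6).
On a 4-cycle, φ^4 is the identity, so φ^22 = φ^2 there (22 ≡ 2 mod 4).
Advancing 2 steps from 8: 8 → 6 → 2.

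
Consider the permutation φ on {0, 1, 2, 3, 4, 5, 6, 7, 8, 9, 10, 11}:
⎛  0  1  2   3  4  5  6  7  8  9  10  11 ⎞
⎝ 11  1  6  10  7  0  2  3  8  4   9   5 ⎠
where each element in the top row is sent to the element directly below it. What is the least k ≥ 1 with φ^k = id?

Decomposing into disjoint cycles gives cycle lengths 5, 3, 2, 1, 1.
Since disjoint cycles commute, ord(φ) = lcm(5, 3, 2) = 30.

30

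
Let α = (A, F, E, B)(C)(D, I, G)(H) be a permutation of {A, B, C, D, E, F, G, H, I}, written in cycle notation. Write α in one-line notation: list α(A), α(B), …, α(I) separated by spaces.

Each element maps to the next entry in its cycle (wrapping to the front): A↦F, B↦A, C↦C, D↦I, E↦B, F↦E, G↦D, H↦H, I↦G.
So the one-line form is F A C I B E D H G.

F A C I B E D H G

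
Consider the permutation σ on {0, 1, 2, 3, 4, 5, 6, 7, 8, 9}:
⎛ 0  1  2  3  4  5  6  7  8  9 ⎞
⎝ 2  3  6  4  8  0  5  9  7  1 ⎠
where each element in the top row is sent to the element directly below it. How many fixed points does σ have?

No element satisfies σ(x) = x, so there are 0 fixed points.

0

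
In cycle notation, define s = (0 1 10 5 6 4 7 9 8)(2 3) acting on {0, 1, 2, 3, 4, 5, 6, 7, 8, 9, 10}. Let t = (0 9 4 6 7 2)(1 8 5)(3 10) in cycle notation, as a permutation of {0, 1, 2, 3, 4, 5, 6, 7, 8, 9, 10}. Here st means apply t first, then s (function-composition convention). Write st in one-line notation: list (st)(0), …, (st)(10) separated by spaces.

For each element, apply t then s: 0 → 9 → 8; 1 → 8 → 0; 2 → 0 → 1; 3 → 10 → 5; 4 → 6 → 4; 5 → 1 → 10; 6 → 7 → 9; 7 → 2 → 3; 8 → 5 → 6; 9 → 4 → 7; 10 → 3 → 2.
So st in one-line form is 8 0 1 5 4 10 9 3 6 7 2.

8 0 1 5 4 10 9 3 6 7 2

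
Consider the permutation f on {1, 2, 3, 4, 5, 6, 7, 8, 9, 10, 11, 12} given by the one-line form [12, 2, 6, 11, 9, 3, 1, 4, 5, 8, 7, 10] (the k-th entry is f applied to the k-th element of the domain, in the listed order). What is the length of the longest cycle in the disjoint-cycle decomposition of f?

7

Decomposing into disjoint cycles gives (1, 12, 10, 8, 4, 11, 7)(3, 6)(5, 9); the longest has length 7.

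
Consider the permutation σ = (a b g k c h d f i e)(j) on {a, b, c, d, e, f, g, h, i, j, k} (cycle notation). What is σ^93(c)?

f

c lies in the 10-cycle (a b g k c h d f i e).
Powers repeat with period 10 on this cycle, and 93 mod 10 = 3, so σ^93(c) = σ^3(c).
Advancing 3 steps from c: c → h → d → f.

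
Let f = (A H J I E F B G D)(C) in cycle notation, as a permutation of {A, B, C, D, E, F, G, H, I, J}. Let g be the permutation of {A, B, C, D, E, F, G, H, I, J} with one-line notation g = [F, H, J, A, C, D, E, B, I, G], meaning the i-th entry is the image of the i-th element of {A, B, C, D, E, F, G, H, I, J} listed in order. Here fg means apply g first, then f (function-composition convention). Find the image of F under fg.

First apply g: g(F) = D, then f(D) = A. Thus (fg)(F) = A.

A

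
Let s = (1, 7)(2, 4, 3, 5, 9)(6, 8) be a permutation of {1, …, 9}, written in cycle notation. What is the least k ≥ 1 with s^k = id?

10

The cycle type of s is (5, 2, 2).
Since disjoint cycles commute, ord(s) = lcm(5, 2, 2) = 10.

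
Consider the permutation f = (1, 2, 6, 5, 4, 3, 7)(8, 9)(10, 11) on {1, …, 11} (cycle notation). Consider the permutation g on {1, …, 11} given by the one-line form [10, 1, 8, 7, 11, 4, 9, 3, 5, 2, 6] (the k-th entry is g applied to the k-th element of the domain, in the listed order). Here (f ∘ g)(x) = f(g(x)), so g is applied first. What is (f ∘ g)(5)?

g(5) = 11, then f(11) = 10; composing gives (f ∘ g)(5) = 10.

10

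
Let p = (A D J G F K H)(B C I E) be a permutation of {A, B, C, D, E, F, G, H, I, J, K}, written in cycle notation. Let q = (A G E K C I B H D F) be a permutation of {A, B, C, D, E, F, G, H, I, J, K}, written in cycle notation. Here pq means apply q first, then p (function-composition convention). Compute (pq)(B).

q(B) = H, then p(H) = A; composing gives (pq)(B) = A.

A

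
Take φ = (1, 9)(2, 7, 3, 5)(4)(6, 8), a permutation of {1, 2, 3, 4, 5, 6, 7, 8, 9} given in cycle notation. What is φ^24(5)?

5

5 lies in the 4-cycle (2, 7, 3, 5).
Powers repeat with period 4 on this cycle, and 24 mod 4 = 0, so φ^24(5) = φ^0(5).
So φ^24(5) = 5.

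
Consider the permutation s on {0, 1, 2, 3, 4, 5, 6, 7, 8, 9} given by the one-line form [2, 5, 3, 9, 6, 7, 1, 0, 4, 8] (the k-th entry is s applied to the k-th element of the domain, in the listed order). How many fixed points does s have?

0

No element satisfies s(x) = x, so there are 0 fixed points.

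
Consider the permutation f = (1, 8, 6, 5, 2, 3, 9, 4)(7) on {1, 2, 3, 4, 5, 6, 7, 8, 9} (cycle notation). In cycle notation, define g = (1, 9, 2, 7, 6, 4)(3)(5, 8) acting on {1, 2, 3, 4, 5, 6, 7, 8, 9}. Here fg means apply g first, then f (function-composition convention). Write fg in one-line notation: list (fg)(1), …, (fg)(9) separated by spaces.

4 7 9 8 6 1 5 2 3

(fg)(x) = f(g(x)). Computing each image: f(g(1)) = f(9) = 4, f(g(2)) = f(7) = 7, f(g(3)) = f(3) = 9, f(g(4)) = f(1) = 8, f(g(5)) = f(8) = 6, f(g(6)) = f(4) = 1, f(g(7)) = f(6) = 5, f(g(8)) = f(5) = 2, f(g(9)) = f(2) = 3.
Hence fg = [4 7 9 8 6 1 5 2 3].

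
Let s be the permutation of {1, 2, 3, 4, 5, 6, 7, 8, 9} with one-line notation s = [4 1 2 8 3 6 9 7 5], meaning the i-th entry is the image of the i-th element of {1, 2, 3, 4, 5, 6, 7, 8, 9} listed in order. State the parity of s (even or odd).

In disjoint-cycle form the cycle lengths are 8, 1.
A cycle of length ℓ contributes ℓ−1 transpositions, so s is a product of 7 transpositions — odd.

odd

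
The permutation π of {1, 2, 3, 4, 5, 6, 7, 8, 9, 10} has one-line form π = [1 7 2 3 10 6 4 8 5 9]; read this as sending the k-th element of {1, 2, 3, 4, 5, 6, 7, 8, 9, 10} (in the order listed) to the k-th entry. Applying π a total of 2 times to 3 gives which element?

Tracing 3 → 2 → … returns to 3 after 4 steps, so 3 lies in a 4-cycle (2, 7, 4, 3).
Advancing 2 steps from 3: 3 → 2 → 7.

7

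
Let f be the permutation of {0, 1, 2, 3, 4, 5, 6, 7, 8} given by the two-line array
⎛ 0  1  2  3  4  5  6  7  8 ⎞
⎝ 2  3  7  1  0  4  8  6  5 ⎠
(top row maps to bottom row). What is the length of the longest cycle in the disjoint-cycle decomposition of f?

Decomposing into disjoint cycles gives (0 2 7 6 8 5 4)(1 3); the longest has length 7.

7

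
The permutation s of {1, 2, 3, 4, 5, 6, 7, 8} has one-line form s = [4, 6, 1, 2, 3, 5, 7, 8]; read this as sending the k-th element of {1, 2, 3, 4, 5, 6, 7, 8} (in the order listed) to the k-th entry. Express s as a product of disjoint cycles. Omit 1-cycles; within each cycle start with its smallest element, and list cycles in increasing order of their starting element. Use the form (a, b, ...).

Iterating s from 1 gives 1 → 4 → 2 → 6 → 5 → 3 → 1; that is the 6-cycle (1, 4, 2, 6, 5, 3).
Repeating from the next unused element and collecting all non-trivial cycles gives (1, 4, 2, 6, 5, 3).

(1, 4, 2, 6, 5, 3)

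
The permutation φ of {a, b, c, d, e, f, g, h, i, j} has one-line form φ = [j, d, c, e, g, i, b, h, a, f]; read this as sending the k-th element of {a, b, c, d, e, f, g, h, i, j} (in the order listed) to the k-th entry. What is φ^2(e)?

Tracing e → g → … returns to e after 4 steps, so e lies in a 4-cycle (b d e g).
Stepping 2 places around the cycle: e → g → b.

b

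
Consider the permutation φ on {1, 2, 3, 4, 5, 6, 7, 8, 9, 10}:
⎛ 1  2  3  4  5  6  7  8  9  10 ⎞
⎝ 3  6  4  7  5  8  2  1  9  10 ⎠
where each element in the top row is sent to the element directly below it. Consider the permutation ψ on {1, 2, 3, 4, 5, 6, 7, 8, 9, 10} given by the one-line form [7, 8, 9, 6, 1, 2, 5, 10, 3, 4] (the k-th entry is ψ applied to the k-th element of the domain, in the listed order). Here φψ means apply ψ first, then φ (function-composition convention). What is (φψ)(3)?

9

ψ(3) = 9, then φ(9) = 9; composing gives (φψ)(3) = 9.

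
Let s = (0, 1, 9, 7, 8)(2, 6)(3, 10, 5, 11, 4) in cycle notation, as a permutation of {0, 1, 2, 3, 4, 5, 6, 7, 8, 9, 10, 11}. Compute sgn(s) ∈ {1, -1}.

-1

The cycle lengths are 5, 5, 2.
A cycle of length ℓ contributes ℓ−1 transpositions, so s is a product of 4 + 4 + 1 = 9 transpositions — odd.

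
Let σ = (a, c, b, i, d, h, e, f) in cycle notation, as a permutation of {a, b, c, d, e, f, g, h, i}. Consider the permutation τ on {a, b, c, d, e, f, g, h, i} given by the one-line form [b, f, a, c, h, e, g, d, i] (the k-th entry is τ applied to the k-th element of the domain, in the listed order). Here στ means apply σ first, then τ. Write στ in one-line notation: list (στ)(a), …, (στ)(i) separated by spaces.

a i f d e b g h c

Chase each element through σ then τ: a → c → a; b → i → i; c → b → f; d → h → d; e → f → e; f → a → b; g → g → g; h → e → h; i → d → c.
Collecting the images, στ = [a i f d e b g h c].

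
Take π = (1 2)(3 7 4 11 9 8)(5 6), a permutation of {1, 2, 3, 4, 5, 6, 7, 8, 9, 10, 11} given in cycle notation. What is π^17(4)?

7

4 lies in the 6-cycle (3 7 4 11 9 8).
Since the cycle has length 6, π^17 acts on it the same as π^5 (17 mod 6 = 5).
Stepping 5 places around the cycle: 4 → 11 → 9 → 8 → 3 → 7.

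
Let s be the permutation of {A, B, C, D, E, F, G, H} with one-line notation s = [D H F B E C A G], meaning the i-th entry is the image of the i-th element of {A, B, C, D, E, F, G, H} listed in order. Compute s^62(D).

H

Tracing D → B → … returns to D after 5 steps, so D lies in a 5-cycle (A, D, B, H, G).
On a 5-cycle, s^5 is the identity, so s^62 = s^2 there (62 ≡ 2 mod 5).
Advancing 2 steps from D: D → B → H.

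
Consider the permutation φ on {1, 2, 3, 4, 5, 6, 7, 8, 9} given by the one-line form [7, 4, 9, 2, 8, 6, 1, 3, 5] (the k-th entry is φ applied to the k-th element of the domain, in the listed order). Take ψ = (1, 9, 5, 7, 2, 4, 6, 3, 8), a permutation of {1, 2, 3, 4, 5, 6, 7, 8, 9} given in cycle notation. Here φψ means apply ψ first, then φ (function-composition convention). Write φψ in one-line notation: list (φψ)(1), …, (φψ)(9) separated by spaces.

For each element, apply ψ then φ: 1 → 9 → 5; 2 → 4 → 2; 3 → 8 → 3; 4 → 6 → 6; 5 → 7 → 1; 6 → 3 → 9; 7 → 2 → 4; 8 → 1 → 7; 9 → 5 → 8.
Collecting the images, φψ = [5 2 3 6 1 9 4 7 8].

5 2 3 6 1 9 4 7 8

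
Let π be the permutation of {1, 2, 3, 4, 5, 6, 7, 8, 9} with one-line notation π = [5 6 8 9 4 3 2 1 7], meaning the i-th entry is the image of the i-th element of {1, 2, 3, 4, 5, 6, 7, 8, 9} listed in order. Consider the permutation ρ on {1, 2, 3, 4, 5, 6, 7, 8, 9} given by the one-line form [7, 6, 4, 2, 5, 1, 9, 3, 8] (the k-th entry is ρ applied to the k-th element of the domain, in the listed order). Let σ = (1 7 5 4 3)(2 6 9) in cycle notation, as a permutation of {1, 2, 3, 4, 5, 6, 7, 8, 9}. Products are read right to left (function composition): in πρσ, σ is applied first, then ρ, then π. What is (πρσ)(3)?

2

(πρσ)(3) = π(ρ(σ(3))). σ(3) = 1, then ρ(1) = 7, then π(7) = 2, so the result is 2.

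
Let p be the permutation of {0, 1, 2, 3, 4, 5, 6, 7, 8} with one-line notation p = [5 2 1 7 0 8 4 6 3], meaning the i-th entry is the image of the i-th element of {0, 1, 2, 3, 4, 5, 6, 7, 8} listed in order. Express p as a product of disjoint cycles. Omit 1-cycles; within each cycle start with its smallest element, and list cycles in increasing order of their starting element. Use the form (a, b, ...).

(0, 5, 8, 3, 7, 6, 4)(1, 2)

From 0: 0 → 5 → 8 → 3 → 7 → 6 → 4 → 0, closing the cycle (0, 5, 8, 3, 7, 6, 4).
Repeating from the next unused element and collecting all non-trivial cycles gives (0, 5, 8, 3, 7, 6, 4)(1, 2).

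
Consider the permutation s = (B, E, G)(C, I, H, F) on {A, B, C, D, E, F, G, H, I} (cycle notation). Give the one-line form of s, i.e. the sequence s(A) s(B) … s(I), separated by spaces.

Image by image: A→A, B→E, C→I, D→D, E→G, F→C, G→B, H→F, I→H.
Listing these in domain order gives A E I D G C B F H.

A E I D G C B F H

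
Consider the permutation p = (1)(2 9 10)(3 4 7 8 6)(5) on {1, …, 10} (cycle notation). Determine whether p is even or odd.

The cycle lengths are 5, 3, 1, 1.
A cycle of length ℓ contributes ℓ−1 transpositions, so p is a product of 4 + 2 = 6 transpositions — even.

even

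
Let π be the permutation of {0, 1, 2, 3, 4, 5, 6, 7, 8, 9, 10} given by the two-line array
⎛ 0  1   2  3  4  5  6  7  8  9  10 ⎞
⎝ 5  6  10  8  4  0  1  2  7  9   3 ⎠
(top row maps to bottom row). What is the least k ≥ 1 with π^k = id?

10

The disjoint-cycle form of π has cycle lengths 5, 2, 2, 1, 1.
Since disjoint cycles commute, ord(π) = lcm(5, 2, 2) = 10.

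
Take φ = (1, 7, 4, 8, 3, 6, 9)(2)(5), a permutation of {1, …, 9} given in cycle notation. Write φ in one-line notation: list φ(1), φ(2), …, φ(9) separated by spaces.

7 2 6 8 5 9 4 3 1

Reading each image from the cycles: 1↦7, 2↦2, 3↦6, 4↦8, 5↦5, 6↦9, 7↦4, 8↦3, 9↦1.
So the one-line form is 7 2 6 8 5 9 4 3 1.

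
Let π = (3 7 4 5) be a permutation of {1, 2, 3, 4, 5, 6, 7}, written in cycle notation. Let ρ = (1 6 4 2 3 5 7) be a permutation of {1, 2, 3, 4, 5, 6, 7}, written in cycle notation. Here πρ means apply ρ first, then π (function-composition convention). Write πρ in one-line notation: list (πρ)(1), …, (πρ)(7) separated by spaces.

6 7 3 2 4 5 1

Chase each element through ρ then π: 1 → 6 → 6; 2 → 3 → 7; 3 → 5 → 3; 4 → 2 → 2; 5 → 7 → 4; 6 → 4 → 5; 7 → 1 → 1.
So πρ in one-line form is 6 7 3 2 4 5 1.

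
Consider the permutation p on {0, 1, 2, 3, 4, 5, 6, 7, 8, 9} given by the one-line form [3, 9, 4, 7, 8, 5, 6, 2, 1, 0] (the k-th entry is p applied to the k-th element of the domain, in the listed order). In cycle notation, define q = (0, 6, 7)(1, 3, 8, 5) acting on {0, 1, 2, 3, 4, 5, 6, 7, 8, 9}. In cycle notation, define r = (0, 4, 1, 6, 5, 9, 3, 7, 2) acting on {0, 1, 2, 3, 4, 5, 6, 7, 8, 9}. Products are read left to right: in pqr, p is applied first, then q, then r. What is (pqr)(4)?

9

Apply the permutations in order: p(4) = 8, then q(8) = 5, then r(5) = 9. So (pqr)(4) = 9.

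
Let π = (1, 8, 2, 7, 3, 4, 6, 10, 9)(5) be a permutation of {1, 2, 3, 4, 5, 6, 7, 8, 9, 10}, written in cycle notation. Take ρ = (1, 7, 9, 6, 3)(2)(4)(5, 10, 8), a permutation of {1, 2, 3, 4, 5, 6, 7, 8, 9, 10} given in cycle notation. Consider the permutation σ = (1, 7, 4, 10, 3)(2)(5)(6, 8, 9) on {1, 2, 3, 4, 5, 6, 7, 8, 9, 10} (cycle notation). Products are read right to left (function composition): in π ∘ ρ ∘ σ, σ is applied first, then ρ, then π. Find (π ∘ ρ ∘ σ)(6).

5

(π ∘ ρ ∘ σ)(6) = π(ρ(σ(6))). σ(6) = 8, then ρ(8) = 5, then π(5) = 5, so the result is 5.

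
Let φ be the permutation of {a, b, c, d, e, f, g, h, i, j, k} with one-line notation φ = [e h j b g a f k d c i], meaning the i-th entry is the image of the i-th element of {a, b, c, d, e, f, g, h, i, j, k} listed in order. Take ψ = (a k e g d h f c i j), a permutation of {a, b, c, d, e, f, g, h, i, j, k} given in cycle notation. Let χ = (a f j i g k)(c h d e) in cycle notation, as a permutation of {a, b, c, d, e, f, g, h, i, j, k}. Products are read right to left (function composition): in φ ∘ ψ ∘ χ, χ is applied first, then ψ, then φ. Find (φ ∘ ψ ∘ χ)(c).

(φ ∘ ψ ∘ χ)(c) = φ(ψ(χ(c))). χ(c) = h, then ψ(h) = f, then φ(f) = a, so the result is a.

a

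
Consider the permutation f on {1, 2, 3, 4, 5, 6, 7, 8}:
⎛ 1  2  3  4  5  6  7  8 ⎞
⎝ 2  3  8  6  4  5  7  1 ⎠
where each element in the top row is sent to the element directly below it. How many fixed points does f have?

1

The fixed points (elements with f(x) = x) are {7}, so there is 1.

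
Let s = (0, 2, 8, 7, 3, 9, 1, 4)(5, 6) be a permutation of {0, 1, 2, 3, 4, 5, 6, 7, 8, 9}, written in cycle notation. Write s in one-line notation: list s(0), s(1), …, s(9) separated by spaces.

2 4 8 9 0 6 5 3 7 1

Reading each image from the cycles: 0→2, 1→4, 2→8, 3→9, 4→0, 5→6, 6→5, 7→3, 8→7, 9→1.
Listing these in domain order gives 2 4 8 9 0 6 5 3 7 1.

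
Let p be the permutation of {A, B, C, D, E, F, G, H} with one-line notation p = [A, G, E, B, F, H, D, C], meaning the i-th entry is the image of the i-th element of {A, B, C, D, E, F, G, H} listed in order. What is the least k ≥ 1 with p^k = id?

12

Decomposing into disjoint cycles gives cycle lengths 4, 3, 1.
The order of p is the least common multiple of its cycle lengths: lcm(4, 3) = 12.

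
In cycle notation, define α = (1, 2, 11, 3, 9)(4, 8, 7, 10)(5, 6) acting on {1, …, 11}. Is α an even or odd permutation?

even

The cycle lengths are 5, 4, 2.
A cycle of length ℓ contributes ℓ−1 transpositions, so α is a product of 4 + 3 + 1 = 8 transpositions — even.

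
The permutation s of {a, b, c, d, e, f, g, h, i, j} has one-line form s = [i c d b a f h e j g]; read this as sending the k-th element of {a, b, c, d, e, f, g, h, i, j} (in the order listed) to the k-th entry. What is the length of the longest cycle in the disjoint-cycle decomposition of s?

Decomposing into disjoint cycles gives (a, i, j, g, h, e)(b, c, d); the longest has length 6.

6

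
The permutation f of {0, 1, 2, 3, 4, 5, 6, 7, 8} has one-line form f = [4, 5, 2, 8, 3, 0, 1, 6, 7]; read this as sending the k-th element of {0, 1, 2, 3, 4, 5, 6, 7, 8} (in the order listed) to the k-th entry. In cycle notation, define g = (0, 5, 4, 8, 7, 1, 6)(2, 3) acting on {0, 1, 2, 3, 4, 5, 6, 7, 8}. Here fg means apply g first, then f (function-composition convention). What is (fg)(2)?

8

(fg)(2) = f(g(2)). g(2) = 3, then f(3) = 8. So (fg)(2) = 8.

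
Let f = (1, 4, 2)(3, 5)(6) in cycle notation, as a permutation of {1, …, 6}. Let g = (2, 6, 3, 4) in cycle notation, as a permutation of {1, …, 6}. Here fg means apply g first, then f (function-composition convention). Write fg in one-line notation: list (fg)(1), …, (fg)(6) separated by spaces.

Chase each element through g then f: 1 → 1 → 4; 2 → 6 → 6; 3 → 4 → 2; 4 → 2 → 1; 5 → 5 → 3; 6 → 3 → 5.
Collecting the images, fg = [4 6 2 1 3 5].

4 6 2 1 3 5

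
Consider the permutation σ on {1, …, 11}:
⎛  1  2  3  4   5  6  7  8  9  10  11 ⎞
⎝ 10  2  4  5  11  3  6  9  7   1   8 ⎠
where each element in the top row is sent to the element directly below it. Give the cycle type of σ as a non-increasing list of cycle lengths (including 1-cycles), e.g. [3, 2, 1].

The disjoint cycles are (1, 10)(2)(3, 4, 5, 11, 8, 9, 7, 6), with lengths 8, 2, 1 in non-increasing order.

[8, 2, 1]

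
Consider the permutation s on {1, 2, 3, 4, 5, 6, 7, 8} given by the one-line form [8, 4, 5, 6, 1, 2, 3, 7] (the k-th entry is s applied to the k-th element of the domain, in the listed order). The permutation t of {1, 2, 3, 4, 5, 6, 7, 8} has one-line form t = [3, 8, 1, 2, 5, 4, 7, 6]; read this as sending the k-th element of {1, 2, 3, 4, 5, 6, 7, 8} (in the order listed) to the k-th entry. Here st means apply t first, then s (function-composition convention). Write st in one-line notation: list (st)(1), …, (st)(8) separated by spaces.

5 7 8 4 1 6 3 2

Chase each element through t then s: 1 → 3 → 5; 2 → 8 → 7; 3 → 1 → 8; 4 → 2 → 4; 5 → 5 → 1; 6 → 4 → 6; 7 → 7 → 3; 8 → 6 → 2.
Collecting the images, st = [5 7 8 4 1 6 3 2].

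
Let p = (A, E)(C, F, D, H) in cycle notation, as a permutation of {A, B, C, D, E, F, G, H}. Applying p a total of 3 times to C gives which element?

C lies in the 4-cycle (C, F, D, H).
Advancing 3 steps from C: C → F → D → H.

H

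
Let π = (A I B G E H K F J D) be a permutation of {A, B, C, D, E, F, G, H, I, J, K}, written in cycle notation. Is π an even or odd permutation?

odd

The cycle lengths are 10, 1.
A cycle of length ℓ contributes ℓ−1 transpositions, so π is a product of 9 transpositions — odd.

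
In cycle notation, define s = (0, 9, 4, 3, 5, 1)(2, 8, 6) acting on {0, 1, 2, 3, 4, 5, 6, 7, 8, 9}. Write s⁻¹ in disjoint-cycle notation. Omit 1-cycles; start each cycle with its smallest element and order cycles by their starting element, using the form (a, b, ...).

The inverse reverses each cycle.
After reversing and putting each cycle's least element first, s⁻¹ = (0, 1, 5, 3, 4, 9)(2, 6, 8).

(0, 1, 5, 3, 4, 9)(2, 6, 8)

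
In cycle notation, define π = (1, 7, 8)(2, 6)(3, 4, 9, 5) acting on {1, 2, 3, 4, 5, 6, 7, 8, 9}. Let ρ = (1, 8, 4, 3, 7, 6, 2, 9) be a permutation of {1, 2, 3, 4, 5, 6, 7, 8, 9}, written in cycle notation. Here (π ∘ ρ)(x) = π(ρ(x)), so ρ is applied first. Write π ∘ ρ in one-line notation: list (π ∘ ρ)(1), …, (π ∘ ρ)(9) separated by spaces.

(π ∘ ρ)(x) = π(ρ(x)). Computing each image: π(ρ(1)) = π(8) = 1, π(ρ(2)) = π(9) = 5, π(ρ(3)) = π(7) = 8, π(ρ(4)) = π(3) = 4, π(ρ(5)) = π(5) = 3, π(ρ(6)) = π(2) = 6, π(ρ(7)) = π(6) = 2, π(ρ(8)) = π(4) = 9, π(ρ(9)) = π(1) = 7.
Hence π ∘ ρ = [1 5 8 4 3 6 2 9 7].

1 5 8 4 3 6 2 9 7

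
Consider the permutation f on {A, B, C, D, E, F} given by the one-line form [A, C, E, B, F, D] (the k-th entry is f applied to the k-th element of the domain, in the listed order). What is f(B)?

C

B is element number 2 of the domain, and entry number 2 of the one-line form is C, so f(B) = C.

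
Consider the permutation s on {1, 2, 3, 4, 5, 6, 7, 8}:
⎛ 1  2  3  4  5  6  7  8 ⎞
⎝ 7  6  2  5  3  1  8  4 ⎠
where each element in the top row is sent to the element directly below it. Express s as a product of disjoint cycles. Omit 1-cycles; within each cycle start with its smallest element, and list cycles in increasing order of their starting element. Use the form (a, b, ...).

Start at 1 and follow images: 1 → 7 → 8 → 4 → 5 → 3 → 2 → 6 → 1, giving the cycle (1, 7, 8, 4, 5, 3, 2, 6).
Repeating from the next unused element and collecting all non-trivial cycles gives (1, 7, 8, 4, 5, 3, 2, 6).

(1, 7, 8, 4, 5, 3, 2, 6)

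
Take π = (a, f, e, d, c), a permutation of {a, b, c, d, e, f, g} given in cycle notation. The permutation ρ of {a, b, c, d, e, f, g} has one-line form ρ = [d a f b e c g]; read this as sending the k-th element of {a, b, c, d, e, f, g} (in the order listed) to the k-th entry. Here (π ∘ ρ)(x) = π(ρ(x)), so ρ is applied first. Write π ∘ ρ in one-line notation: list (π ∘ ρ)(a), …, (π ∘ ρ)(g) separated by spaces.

c f e b d a g

For each element, apply ρ then π: a → d → c; b → a → f; c → f → e; d → b → b; e → e → d; f → c → a; g → g → g.
So π ∘ ρ in one-line form is c f e b d a g.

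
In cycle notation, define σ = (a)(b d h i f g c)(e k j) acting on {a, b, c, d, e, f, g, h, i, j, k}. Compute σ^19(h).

b

h lies in the 7-cycle (b d h i f g c).
Powers repeat with period 7 on this cycle, and 19 mod 7 = 5, so σ^19(h) = σ^5(h).
Advancing 5 steps from h: h → i → f → g → c → b.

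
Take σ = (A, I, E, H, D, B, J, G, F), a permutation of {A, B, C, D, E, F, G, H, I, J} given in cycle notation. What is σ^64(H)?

D

H lies in the 9-cycle (A, I, E, H, D, B, J, G, F).
Since the cycle has length 9, σ^64 acts on it the same as σ^1 (64 mod 9 = 1).
Advancing 1 step from H: H → D.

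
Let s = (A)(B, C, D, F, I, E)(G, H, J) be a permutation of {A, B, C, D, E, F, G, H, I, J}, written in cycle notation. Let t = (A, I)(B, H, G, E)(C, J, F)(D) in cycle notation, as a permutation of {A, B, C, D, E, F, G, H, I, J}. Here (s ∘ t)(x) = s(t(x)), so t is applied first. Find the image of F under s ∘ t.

D

t(F) = C, then s(C) = D; composing gives (s ∘ t)(F) = D.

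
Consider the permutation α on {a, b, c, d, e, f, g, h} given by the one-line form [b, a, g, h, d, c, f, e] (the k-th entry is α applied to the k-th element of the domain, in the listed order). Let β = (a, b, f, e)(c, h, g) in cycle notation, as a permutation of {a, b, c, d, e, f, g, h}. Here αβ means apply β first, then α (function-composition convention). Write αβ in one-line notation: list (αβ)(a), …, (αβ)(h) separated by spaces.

(αβ)(x) = α(β(x)). Computing each image: α(β(a)) = α(b) = a, α(β(b)) = α(f) = c, α(β(c)) = α(h) = e, α(β(d)) = α(d) = h, α(β(e)) = α(a) = b, α(β(f)) = α(e) = d, α(β(g)) = α(c) = g, α(β(h)) = α(g) = f.
Hence αβ = [a c e h b d g f].

a c e h b d g f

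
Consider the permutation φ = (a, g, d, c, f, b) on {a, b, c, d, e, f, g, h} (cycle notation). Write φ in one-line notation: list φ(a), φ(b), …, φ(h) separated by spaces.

g a f c e b d h

Image by image: a↦g, b↦a, c↦f, d↦c, e↦e, f↦b, g↦d, h↦h.
So the one-line form is g a f c e b d h.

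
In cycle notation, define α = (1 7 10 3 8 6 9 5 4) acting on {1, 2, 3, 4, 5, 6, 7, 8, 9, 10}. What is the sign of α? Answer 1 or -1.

The cycle lengths are 9, 1.
A cycle of length ℓ contributes ℓ−1 transpositions, so α is a product of 8 transpositions — even.

1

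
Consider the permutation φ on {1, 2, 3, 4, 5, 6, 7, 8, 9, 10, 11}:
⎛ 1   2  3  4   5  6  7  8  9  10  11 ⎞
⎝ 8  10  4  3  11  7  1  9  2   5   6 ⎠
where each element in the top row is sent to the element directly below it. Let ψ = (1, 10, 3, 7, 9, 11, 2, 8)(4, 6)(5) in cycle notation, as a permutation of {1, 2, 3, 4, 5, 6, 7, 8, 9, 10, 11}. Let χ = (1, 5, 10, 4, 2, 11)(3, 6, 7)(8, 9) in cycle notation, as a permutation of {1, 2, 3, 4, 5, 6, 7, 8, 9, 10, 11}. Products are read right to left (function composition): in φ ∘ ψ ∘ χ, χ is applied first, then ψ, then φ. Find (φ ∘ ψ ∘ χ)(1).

Apply the permutations in order: χ(1) = 5, then ψ(5) = 5, then φ(5) = 11. So (φ ∘ ψ ∘ χ)(1) = 11.

11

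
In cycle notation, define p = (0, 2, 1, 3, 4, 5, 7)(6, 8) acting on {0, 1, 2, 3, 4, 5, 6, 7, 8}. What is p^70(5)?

5 lies in the 7-cycle (0, 2, 1, 3, 4, 5, 7).
Since the cycle has length 7, p^70 acts on it the same as p^0 (70 mod 7 = 0).
So p^70(5) = 5.

5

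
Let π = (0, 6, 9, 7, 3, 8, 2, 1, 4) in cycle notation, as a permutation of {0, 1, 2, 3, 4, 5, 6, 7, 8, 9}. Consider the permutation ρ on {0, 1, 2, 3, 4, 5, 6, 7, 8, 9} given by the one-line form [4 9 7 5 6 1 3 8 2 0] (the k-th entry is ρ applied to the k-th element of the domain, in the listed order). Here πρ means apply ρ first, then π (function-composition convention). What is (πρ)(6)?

8

First apply ρ: ρ(6) = 3, then π(3) = 8. Thus (πρ)(6) = 8.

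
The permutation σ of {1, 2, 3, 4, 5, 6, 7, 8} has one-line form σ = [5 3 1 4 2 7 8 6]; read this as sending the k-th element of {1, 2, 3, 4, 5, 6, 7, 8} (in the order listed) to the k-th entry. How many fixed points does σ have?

1

The fixed points (elements with σ(x) = x) are {4}, so there is 1.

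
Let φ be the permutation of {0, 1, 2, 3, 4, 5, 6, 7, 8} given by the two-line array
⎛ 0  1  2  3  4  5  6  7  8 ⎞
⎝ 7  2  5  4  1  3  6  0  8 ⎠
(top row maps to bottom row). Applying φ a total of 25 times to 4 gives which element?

4

Tracing 4 → 1 → … returns to 4 after 5 steps, so 4 lies in a 5-cycle (1, 2, 5, 3, 4).
On a 5-cycle, φ^5 is the identity, so φ^25 = φ^0 there (25 ≡ 0 mod 5).
So φ^25(4) = 4.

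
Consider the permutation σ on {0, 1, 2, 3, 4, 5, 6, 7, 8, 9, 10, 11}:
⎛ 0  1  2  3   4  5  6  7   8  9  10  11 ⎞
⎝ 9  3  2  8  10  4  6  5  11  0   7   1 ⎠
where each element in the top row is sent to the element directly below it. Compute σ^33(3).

Tracing 3 → 8 → … returns to 3 after 4 steps, so 3 lies in a 4-cycle (1 3 8 11).
Since the cycle has length 4, σ^33 acts on it the same as σ^1 (33 mod 4 = 1).
Stepping 1 place around the cycle: 3 → 8.

8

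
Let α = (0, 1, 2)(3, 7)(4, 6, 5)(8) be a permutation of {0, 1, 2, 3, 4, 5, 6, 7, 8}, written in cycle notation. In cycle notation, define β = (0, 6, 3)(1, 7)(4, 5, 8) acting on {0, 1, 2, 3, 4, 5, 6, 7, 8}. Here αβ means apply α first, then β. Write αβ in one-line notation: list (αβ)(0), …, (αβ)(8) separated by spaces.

7 2 6 1 3 5 8 0 4

For each element, apply α then β: 0 → 1 → 7; 1 → 2 → 2; 2 → 0 → 6; 3 → 7 → 1; 4 → 6 → 3; 5 → 4 → 5; 6 → 5 → 8; 7 → 3 → 0; 8 → 8 → 4.
So αβ in one-line form is 7 2 6 1 3 5 8 0 4.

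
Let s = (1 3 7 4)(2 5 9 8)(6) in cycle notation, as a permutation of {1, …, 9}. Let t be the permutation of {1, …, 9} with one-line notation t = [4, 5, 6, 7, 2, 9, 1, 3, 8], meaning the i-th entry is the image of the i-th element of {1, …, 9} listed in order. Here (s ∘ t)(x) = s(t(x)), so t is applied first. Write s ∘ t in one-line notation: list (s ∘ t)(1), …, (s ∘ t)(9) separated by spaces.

Chase each element through t then s: 1 → 4 → 1; 2 → 5 → 9; 3 → 6 → 6; 4 → 7 → 4; 5 → 2 → 5; 6 → 9 → 8; 7 → 1 → 3; 8 → 3 → 7; 9 → 8 → 2.
Collecting the images, s ∘ t = [1 9 6 4 5 8 3 7 2].

1 9 6 4 5 8 3 7 2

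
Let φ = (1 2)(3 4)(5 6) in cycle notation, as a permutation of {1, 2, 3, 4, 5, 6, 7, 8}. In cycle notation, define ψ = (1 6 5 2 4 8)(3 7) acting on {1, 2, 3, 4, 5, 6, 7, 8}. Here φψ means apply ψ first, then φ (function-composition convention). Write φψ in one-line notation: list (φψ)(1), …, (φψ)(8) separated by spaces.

For each element, apply ψ then φ: 1 → 6 → 5; 2 → 4 → 3; 3 → 7 → 7; 4 → 8 → 8; 5 → 2 → 1; 6 → 5 → 6; 7 → 3 → 4; 8 → 1 → 2.
So φψ in one-line form is 5 3 7 8 1 6 4 2.

5 3 7 8 1 6 4 2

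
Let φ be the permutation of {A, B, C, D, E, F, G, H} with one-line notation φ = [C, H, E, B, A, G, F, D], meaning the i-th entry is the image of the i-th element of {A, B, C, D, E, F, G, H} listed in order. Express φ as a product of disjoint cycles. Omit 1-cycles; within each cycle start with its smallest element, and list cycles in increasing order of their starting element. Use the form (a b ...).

Start at A and follow images: A → C → E → A, giving the cycle (A C E).
Continuing from each remaining unvisited element yields (A C E)(B H D)(F G).

(A C E)(B H D)(F G)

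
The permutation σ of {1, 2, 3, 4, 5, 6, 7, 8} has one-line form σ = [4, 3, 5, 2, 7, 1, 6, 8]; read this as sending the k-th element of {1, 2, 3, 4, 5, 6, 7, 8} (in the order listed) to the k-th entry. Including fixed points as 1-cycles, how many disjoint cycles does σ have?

The cycle decomposition is (1, 4, 2, 3, 5, 7, 6)(8), which has 2 cycles (counting 1-cycles).

2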